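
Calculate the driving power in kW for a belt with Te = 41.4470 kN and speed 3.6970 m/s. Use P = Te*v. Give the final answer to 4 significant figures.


P = Te * v = 41.4470 * 3.6970
P = 153.2 kW


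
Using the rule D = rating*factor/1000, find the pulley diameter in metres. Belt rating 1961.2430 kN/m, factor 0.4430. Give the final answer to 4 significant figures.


D = 1961.2430 * 0.4430 / 1000
D = 0.8688 m


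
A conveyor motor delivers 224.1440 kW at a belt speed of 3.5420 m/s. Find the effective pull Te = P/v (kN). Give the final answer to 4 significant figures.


Te = P / v = 224.1440 / 3.5420
Te = 63.28 kN


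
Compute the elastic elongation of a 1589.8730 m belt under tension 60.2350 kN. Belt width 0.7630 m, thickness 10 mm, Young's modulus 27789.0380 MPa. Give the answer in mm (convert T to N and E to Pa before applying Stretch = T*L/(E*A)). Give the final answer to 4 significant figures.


A = 0.7630 * 0.01 = 0.00763 m^2
Stretch = 60.2350*1000 * 1589.8730 / (27789.0380e6 * 0.00763) * 1000
Stretch = 451.7 mm


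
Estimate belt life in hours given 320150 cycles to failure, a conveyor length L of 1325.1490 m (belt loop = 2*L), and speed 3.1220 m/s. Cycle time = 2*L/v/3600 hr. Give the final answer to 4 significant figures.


cycle_time = 2 * 1325.1490 / 3.1220 / 3600 = 0.235808 hr
life = 320150 * 0.235808 = 75490 hours


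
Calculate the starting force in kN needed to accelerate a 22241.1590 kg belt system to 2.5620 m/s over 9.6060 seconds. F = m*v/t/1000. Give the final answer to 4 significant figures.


F = 22241.1590 * 2.5620 / 9.6060 / 1000
F = 5.932 kN


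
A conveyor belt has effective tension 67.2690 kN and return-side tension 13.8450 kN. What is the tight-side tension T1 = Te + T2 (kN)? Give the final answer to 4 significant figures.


T1 = Te + T2 = 67.2690 + 13.8450
T1 = 81.11 kN


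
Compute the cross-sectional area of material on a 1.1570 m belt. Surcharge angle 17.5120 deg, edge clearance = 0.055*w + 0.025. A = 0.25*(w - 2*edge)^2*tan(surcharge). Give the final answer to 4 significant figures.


edge = 0.055*1.1570 + 0.025 = 0.088635 m
ew = 1.1570 - 2*0.088635 = 0.97973 m
A = 0.25 * 0.97973^2 * tan(17.5120 deg)
A = 0.07572 m^2


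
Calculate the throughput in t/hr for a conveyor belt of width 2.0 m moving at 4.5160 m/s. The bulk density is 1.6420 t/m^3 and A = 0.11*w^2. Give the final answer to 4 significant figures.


A = 0.11 * 2.0^2 = 0.44 m^2
C = 0.44 * 4.5160 * 1.6420 * 3600
C = 11750 t/hr


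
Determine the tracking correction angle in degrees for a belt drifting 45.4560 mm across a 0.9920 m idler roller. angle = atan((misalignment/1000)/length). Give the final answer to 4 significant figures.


misalign_m = 45.4560 / 1000 = 0.045456 m
angle = atan(0.045456 / 0.9920)
angle = 2.624 deg


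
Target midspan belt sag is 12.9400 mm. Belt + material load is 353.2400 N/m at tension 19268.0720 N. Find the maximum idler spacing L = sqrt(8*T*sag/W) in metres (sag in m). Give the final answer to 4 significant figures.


sag = 12.9400/1000 = 0.012940 m
L = sqrt(8 * 19268.0720 * 0.012940 / 353.2400)
L = 2.376 m


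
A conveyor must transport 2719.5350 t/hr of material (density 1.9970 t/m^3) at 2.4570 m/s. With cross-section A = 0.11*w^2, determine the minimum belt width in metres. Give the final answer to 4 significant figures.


A_req = 2719.5350 / (2.4570 * 1.9970 * 3600) = 0.15396 m^2
w = sqrt(0.15396 / 0.11)
w = 1.183 m


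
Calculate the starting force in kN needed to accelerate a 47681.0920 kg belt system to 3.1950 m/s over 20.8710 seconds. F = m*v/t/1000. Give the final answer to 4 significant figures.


F = 47681.0920 * 3.1950 / 20.8710 / 1000
F = 7.299 kN


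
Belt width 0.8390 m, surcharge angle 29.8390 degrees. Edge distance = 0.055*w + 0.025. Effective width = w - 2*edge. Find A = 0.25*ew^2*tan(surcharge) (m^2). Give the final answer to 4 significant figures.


edge = 0.055*0.8390 + 0.025 = 0.071145 m
ew = 0.8390 - 2*0.071145 = 0.69671 m
A = 0.25 * 0.69671^2 * tan(29.8390 deg)
A = 0.06961 m^2


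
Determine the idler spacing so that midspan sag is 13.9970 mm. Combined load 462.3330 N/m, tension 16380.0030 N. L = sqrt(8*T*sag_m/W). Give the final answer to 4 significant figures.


sag = 13.9970/1000 = 0.013997 m
L = sqrt(8 * 16380.0030 * 0.013997 / 462.3330)
L = 1.992 m


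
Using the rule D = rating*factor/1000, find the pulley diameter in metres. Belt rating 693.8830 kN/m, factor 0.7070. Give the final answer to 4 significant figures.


D = 693.8830 * 0.7070 / 1000
D = 0.4906 m


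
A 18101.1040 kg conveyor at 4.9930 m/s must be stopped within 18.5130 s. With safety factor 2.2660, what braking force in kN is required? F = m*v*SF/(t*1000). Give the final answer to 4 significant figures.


F = 18101.1040 * 4.9930 / 18.5130 * 2.2660 / 1000
F = 11.06 kN


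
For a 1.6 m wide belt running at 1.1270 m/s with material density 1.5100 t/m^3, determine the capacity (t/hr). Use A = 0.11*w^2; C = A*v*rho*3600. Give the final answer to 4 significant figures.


A = 0.11 * 1.6^2 = 0.2816 m^2
C = 0.2816 * 1.1270 * 1.5100 * 3600
C = 1725 t/hr


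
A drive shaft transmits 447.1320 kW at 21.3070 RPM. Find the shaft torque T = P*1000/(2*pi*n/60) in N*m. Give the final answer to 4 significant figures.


omega = 2*pi*21.3070/60 = 2.23126 rad/s
T = 447.1320*1000 / 2.23126
T = 200400 N*m


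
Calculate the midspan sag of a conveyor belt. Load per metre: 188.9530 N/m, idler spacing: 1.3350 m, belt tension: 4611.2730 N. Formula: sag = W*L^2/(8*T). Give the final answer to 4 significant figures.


sag = 188.9530 * 1.3350^2 / (8 * 4611.2730)
sag = 0.009129 m


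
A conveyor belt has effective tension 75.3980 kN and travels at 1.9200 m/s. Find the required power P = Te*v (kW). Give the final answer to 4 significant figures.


P = Te * v = 75.3980 * 1.9200
P = 144.8 kW


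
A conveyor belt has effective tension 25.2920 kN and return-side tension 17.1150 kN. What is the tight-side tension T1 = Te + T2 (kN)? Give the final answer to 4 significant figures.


T1 = Te + T2 = 25.2920 + 17.1150
T1 = 42.41 kN


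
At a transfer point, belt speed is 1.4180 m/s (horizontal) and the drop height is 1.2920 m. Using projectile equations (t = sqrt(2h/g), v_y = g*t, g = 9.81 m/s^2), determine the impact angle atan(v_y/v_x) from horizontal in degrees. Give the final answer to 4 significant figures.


t = sqrt(2*1.2920/9.81) = 0.51323 s
v_y = 9.81 * 0.51323 = 5.03479 m/s
angle = atan(5.03479 / 1.4180) = 74.27 deg


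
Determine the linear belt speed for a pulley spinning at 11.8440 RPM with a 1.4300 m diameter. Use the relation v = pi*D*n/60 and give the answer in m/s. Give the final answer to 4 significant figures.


v = pi * 1.4300 * 11.8440 / 60
v = 0.8868 m/s


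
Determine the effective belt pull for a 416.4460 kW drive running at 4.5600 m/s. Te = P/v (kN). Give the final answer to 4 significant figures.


Te = P / v = 416.4460 / 4.5600
Te = 91.33 kN


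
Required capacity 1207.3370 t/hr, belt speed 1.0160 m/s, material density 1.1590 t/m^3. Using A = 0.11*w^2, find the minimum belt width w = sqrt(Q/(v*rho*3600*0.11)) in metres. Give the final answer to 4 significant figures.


A_req = 1207.3370 / (1.0160 * 1.1590 * 3600) = 0.284806 m^2
w = sqrt(0.284806 / 0.11)
w = 1.609 m


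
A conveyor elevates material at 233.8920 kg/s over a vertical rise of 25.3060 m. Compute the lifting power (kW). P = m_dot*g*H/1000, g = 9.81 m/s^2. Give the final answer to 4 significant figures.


P = 233.8920 * 9.81 * 25.3060 / 1000
P = 58.06 kW


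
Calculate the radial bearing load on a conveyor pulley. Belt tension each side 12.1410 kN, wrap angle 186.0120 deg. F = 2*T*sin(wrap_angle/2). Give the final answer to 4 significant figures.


F = 2 * 12.1410 * sin(186.0120/2 deg)
F = 24.25 kN


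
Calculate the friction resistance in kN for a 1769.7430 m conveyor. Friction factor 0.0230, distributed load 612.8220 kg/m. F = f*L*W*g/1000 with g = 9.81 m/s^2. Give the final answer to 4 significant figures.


F = 0.0230 * 1769.7430 * 612.8220 * 9.81 / 1000
F = 244.7 kN


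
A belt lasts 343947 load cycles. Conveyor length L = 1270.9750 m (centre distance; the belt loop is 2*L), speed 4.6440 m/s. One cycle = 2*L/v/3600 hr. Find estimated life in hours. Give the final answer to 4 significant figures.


cycle_time = 2 * 1270.9750 / 4.6440 / 3600 = 0.152045 hr
life = 343947 * 0.152045 = 52300 hours


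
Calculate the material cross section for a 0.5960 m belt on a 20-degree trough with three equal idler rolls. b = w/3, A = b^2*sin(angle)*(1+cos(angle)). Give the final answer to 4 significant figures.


b = 0.5960/3 = 0.198667 m
A = 0.198667^2 * sin(20 deg) * (1 + cos(20 deg))
A = 0.02618 m^2


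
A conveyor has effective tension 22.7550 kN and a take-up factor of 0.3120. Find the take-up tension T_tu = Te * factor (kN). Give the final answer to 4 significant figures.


T_tu = 22.7550 * 0.3120
T_tu = 7.100 kN


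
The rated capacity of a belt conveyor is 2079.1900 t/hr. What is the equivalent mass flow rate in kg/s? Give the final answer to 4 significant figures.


m_dot = 2079.1900 * 1000 / 3600
m_dot = 577.6 kg/s


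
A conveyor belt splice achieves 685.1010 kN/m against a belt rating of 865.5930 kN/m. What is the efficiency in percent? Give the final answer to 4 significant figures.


Eff = 685.1010 / 865.5930 * 100
Eff = 79.15 %


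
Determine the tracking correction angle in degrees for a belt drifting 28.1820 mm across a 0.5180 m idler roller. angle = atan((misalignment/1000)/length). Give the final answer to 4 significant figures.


misalign_m = 28.1820 / 1000 = 0.028182 m
angle = atan(0.028182 / 0.5180)
angle = 3.114 deg


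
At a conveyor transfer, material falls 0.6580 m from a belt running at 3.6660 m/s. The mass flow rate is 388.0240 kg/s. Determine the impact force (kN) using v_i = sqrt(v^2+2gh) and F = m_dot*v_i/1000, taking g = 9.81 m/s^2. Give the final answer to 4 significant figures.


v_i = sqrt(3.6660^2 + 2*9.81*0.6580) = 5.13318 m/s
F = 388.0240 * 5.13318 / 1000
F = 1.992 kN


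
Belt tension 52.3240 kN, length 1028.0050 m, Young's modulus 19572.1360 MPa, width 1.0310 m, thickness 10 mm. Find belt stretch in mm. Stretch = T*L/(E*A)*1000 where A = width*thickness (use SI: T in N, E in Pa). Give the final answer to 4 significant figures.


A = 1.0310 * 0.01 = 0.01031 m^2
Stretch = 52.3240*1000 * 1028.0050 / (19572.1360e6 * 0.01031) * 1000
Stretch = 266.6 mm


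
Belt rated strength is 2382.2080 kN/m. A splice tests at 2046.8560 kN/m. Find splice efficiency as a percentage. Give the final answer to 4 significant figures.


Eff = 2046.8560 / 2382.2080 * 100
Eff = 85.92 %


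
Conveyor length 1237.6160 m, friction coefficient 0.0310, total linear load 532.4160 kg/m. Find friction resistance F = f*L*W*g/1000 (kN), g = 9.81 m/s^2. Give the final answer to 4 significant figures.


F = 0.0310 * 1237.6160 * 532.4160 * 9.81 / 1000
F = 200.4 kN


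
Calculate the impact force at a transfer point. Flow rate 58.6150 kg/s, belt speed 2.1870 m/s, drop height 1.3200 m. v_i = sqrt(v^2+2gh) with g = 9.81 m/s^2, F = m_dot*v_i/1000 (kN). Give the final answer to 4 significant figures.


v_i = sqrt(2.1870^2 + 2*9.81*1.3200) = 5.53908 m/s
F = 58.6150 * 5.53908 / 1000
F = 0.3247 kN


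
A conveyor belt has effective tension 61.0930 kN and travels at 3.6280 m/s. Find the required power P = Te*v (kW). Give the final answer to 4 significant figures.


P = Te * v = 61.0930 * 3.6280
P = 221.6 kW


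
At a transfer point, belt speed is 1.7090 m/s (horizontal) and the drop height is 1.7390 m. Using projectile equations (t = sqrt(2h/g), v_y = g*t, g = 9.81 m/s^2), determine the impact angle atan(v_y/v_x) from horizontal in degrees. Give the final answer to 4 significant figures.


t = sqrt(2*1.7390/9.81) = 0.595429 s
v_y = 9.81 * 0.595429 = 5.84116 m/s
angle = atan(5.84116 / 1.7090) = 73.69 deg


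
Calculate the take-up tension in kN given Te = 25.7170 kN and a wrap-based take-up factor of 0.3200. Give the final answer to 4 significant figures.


T_tu = 25.7170 * 0.3200
T_tu = 8.229 kN


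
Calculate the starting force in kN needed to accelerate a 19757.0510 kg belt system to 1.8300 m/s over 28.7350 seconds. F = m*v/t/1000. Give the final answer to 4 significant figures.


F = 19757.0510 * 1.8300 / 28.7350 / 1000
F = 1.258 kN


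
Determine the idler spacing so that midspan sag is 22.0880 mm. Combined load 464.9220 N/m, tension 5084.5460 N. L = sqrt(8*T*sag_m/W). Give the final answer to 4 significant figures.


sag = 22.0880/1000 = 0.022088 m
L = sqrt(8 * 5084.5460 * 0.022088 / 464.9220)
L = 1.390 m


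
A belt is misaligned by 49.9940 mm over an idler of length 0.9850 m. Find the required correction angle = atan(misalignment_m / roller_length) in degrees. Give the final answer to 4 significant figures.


misalign_m = 49.9940 / 1000 = 0.049994 m
angle = atan(0.049994 / 0.9850)
angle = 2.906 deg


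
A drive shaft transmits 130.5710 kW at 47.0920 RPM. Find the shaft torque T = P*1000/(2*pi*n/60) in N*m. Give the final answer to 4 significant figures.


omega = 2*pi*47.0920/60 = 4.93146 rad/s
T = 130.5710*1000 / 4.93146
T = 26480 N*m


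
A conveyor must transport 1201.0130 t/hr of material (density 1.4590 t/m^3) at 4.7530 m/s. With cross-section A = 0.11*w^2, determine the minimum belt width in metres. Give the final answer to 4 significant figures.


A_req = 1201.0130 / (4.7530 * 1.4590 * 3600) = 0.0481085 m^2
w = sqrt(0.0481085 / 0.11)
w = 0.6613 m


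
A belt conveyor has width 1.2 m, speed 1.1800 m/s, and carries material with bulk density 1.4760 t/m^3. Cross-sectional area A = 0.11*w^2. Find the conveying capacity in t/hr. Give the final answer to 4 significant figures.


A = 0.11 * 1.2^2 = 0.1584 m^2
C = 0.1584 * 1.1800 * 1.4760 * 3600
C = 993.2 t/hr


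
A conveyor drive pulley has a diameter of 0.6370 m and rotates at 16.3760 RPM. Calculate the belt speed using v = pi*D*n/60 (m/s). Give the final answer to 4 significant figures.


v = pi * 0.6370 * 16.3760 / 60
v = 0.5462 m/s


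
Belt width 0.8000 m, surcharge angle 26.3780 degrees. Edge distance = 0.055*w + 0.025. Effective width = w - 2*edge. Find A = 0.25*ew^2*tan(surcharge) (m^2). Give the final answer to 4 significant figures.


edge = 0.055*0.8000 + 0.025 = 0.069 m
ew = 0.8000 - 2*0.069 = 0.662 m
A = 0.25 * 0.662^2 * tan(26.3780 deg)
A = 0.05433 m^2


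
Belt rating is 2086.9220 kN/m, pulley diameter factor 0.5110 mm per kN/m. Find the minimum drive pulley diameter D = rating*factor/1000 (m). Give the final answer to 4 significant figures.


D = 2086.9220 * 0.5110 / 1000
D = 1.066 m


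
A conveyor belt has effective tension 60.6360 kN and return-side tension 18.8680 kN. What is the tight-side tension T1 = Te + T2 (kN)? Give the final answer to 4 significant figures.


T1 = Te + T2 = 60.6360 + 18.8680
T1 = 79.50 kN


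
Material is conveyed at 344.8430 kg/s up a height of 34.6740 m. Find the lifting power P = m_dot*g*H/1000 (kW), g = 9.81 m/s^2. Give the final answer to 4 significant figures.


P = 344.8430 * 9.81 * 34.6740 / 1000
P = 117.3 kW


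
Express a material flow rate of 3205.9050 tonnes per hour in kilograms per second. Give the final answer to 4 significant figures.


m_dot = 3205.9050 * 1000 / 3600
m_dot = 890.5 kg/s


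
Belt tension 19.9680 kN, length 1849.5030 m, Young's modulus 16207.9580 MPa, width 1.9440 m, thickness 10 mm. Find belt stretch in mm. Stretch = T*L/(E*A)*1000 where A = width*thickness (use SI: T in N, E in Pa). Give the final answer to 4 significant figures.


A = 1.9440 * 0.01 = 0.01944 m^2
Stretch = 19.9680*1000 * 1849.5030 / (16207.9580e6 * 0.01944) * 1000
Stretch = 117.2 mm


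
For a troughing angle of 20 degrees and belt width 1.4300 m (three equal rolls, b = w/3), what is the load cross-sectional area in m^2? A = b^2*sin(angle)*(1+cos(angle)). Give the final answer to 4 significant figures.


b = 1.4300/3 = 0.476667 m
A = 0.476667^2 * sin(20 deg) * (1 + cos(20 deg))
A = 0.1507 m^2


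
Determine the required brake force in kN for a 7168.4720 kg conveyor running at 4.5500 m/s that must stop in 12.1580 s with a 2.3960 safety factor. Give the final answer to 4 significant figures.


F = 7168.4720 * 4.5500 / 12.1580 * 2.3960 / 1000
F = 6.428 kN


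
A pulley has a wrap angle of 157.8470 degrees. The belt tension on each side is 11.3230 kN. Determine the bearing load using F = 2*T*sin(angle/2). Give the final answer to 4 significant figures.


F = 2 * 11.3230 * sin(157.8470/2 deg)
F = 22.22 kN


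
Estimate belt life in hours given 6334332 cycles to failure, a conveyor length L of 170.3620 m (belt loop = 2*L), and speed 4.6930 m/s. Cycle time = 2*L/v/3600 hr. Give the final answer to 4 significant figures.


cycle_time = 2 * 170.3620 / 4.6930 / 3600 = 0.0201674 hr
life = 6334332 * 0.0201674 = 127700 hours


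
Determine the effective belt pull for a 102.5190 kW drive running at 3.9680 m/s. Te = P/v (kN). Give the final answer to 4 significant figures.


Te = P / v = 102.5190 / 3.9680
Te = 25.84 kN


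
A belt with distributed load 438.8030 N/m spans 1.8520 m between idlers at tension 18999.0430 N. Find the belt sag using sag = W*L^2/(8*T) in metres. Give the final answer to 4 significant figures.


sag = 438.8030 * 1.8520^2 / (8 * 18999.0430)
sag = 0.009902 m


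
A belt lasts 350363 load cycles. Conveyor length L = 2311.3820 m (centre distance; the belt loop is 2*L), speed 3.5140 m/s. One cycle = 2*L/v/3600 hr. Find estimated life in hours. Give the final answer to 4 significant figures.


cycle_time = 2 * 2311.3820 / 3.5140 / 3600 = 0.365424 hr
life = 350363 * 0.365424 = 128000 hours


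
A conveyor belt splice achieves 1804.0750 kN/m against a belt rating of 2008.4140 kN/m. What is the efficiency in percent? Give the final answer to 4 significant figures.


Eff = 1804.0750 / 2008.4140 * 100
Eff = 89.83 %


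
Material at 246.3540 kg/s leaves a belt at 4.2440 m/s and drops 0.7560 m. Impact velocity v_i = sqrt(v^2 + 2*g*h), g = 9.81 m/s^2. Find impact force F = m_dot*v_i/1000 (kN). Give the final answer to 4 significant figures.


v_i = sqrt(4.2440^2 + 2*9.81*0.7560) = 5.73099 m/s
F = 246.3540 * 5.73099 / 1000
F = 1.412 kN


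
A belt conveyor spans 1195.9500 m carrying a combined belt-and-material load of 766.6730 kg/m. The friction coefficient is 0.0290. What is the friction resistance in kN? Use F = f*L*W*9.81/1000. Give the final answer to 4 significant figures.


F = 0.0290 * 1195.9500 * 766.6730 * 9.81 / 1000
F = 260.8 kN


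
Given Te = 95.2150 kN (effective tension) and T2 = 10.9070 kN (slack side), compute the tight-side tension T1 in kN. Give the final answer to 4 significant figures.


T1 = Te + T2 = 95.2150 + 10.9070
T1 = 106.1 kN


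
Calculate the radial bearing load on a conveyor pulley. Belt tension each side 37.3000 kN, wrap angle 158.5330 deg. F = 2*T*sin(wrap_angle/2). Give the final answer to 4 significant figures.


F = 2 * 37.3000 * sin(158.5330/2 deg)
F = 73.29 kN


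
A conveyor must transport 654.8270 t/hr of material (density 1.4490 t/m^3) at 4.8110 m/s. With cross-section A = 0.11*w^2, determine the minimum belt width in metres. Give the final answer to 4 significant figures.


A_req = 654.8270 / (4.8110 * 1.4490 * 3600) = 0.0260928 m^2
w = sqrt(0.0260928 / 0.11)
w = 0.4870 m


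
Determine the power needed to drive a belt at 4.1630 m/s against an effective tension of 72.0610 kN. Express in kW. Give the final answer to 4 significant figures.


P = Te * v = 72.0610 * 4.1630
P = 300.0 kW


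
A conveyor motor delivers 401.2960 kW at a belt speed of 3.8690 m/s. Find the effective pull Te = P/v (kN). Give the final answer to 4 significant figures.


Te = P / v = 401.2960 / 3.8690
Te = 103.7 kN


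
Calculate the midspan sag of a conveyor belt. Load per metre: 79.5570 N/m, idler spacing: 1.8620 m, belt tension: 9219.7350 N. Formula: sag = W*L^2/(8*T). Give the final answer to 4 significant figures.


sag = 79.5570 * 1.8620^2 / (8 * 9219.7350)
sag = 0.003740 m


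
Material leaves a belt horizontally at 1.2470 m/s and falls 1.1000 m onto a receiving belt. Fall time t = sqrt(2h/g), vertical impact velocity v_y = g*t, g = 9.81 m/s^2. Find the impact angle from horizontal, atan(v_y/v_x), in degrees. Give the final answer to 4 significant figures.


t = sqrt(2*1.1000/9.81) = 0.473562 s
v_y = 9.81 * 0.473562 = 4.64564 m/s
angle = atan(4.64564 / 1.2470) = 74.97 deg


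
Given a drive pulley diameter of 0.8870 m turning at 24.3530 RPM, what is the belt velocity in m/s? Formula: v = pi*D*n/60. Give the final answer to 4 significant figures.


v = pi * 0.8870 * 24.3530 / 60
v = 1.131 m/s


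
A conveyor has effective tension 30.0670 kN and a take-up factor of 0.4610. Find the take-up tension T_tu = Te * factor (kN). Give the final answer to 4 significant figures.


T_tu = 30.0670 * 0.4610
T_tu = 13.86 kN


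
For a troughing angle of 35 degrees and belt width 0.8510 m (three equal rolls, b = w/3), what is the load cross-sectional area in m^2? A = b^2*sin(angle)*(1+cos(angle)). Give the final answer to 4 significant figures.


b = 0.8510/3 = 0.283667 m
A = 0.283667^2 * sin(35 deg) * (1 + cos(35 deg))
A = 0.08396 m^2


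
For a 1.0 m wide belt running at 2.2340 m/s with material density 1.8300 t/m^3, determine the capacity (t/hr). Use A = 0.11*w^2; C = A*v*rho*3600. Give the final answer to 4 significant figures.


A = 0.11 * 1.0^2 = 0.11 m^2
C = 0.11 * 2.2340 * 1.8300 * 3600
C = 1619 t/hr


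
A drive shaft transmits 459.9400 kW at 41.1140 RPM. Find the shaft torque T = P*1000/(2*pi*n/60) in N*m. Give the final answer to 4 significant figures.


omega = 2*pi*41.1140/60 = 4.30545 rad/s
T = 459.9400*1000 / 4.30545
T = 106800 N*m


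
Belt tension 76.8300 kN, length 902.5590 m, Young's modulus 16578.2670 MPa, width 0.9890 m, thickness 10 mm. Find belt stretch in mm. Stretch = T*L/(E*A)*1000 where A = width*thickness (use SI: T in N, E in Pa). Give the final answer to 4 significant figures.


A = 0.9890 * 0.01 = 0.00989 m^2
Stretch = 76.8300*1000 * 902.5590 / (16578.2670e6 * 0.00989) * 1000
Stretch = 422.9 mm


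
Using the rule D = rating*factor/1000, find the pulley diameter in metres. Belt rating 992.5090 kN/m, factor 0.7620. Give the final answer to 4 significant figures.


D = 992.5090 * 0.7620 / 1000
D = 0.7563 m


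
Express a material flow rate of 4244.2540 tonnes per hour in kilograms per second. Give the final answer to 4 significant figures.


m_dot = 4244.2540 * 1000 / 3600
m_dot = 1179 kg/s


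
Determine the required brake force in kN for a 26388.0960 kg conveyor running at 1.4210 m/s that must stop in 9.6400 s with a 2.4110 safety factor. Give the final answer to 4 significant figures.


F = 26388.0960 * 1.4210 / 9.6400 * 2.4110 / 1000
F = 9.378 kN


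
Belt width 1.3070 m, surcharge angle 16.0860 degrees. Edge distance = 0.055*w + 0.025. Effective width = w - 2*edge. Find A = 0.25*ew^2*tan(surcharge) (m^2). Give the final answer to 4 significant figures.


edge = 0.055*1.3070 + 0.025 = 0.096885 m
ew = 1.3070 - 2*0.096885 = 1.11323 m
A = 0.25 * 1.11323^2 * tan(16.0860 deg)
A = 0.08934 m^2


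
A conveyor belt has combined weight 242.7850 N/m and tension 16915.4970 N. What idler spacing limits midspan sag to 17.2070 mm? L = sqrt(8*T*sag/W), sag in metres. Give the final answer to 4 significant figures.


sag = 17.2070/1000 = 0.017207 m
L = sqrt(8 * 16915.4970 * 0.017207 / 242.7850)
L = 3.097 m


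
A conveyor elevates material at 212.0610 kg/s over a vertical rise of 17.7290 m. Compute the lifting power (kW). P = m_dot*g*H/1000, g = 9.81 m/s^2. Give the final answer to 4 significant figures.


P = 212.0610 * 9.81 * 17.7290 / 1000
P = 36.88 kW


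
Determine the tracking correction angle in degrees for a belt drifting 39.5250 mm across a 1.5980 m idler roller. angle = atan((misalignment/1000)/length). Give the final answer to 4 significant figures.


misalign_m = 39.5250 / 1000 = 0.039525 m
angle = atan(0.039525 / 1.5980)
angle = 1.417 deg


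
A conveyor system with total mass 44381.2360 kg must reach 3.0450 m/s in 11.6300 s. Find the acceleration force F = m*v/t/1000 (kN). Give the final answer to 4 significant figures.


F = 44381.2360 * 3.0450 / 11.6300 / 1000
F = 11.62 kN


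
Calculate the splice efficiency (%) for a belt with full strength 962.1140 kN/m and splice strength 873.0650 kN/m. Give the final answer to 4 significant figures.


Eff = 873.0650 / 962.1140 * 100
Eff = 90.74 %


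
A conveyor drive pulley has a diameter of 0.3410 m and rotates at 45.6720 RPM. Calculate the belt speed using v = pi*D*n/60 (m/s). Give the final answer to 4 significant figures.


v = pi * 0.3410 * 45.6720 / 60
v = 0.8155 m/s


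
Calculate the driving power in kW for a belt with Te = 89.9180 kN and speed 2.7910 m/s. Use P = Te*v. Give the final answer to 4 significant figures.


P = Te * v = 89.9180 * 2.7910
P = 251.0 kW


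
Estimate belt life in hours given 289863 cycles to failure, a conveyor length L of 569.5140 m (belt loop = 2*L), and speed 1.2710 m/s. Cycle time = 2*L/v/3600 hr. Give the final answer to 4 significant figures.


cycle_time = 2 * 569.5140 / 1.2710 / 3600 = 0.248935 hr
life = 289863 * 0.248935 = 72160 hours


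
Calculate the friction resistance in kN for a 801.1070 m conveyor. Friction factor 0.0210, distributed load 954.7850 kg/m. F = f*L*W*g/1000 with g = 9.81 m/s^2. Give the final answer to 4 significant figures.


F = 0.0210 * 801.1070 * 954.7850 * 9.81 / 1000
F = 157.6 kN


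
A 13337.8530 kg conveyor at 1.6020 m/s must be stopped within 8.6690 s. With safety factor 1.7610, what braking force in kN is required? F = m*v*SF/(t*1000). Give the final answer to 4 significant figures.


F = 13337.8530 * 1.6020 / 8.6690 * 1.7610 / 1000
F = 4.340 kN


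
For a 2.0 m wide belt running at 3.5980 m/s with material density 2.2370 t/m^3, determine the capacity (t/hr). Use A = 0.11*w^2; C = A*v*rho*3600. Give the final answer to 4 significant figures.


A = 0.11 * 2.0^2 = 0.44 m^2
C = 0.44 * 3.5980 * 2.2370 * 3600
C = 12750 t/hr


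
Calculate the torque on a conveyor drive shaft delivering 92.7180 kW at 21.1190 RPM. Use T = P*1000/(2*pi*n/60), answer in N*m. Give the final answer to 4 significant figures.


omega = 2*pi*21.1190/60 = 2.21158 rad/s
T = 92.7180*1000 / 2.21158
T = 41920 N*m


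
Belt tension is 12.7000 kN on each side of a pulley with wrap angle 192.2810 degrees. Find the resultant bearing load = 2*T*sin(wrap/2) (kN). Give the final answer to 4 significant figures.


F = 2 * 12.7000 * sin(192.2810/2 deg)
F = 25.25 kN


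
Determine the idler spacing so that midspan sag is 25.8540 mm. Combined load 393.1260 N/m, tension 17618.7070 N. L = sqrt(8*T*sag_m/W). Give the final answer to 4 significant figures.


sag = 25.8540/1000 = 0.025854 m
L = sqrt(8 * 17618.7070 * 0.025854 / 393.1260)
L = 3.045 m


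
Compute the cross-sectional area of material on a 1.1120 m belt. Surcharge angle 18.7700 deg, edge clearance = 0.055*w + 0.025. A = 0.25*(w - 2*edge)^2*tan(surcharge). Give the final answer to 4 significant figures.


edge = 0.055*1.1120 + 0.025 = 0.08616 m
ew = 1.1120 - 2*0.08616 = 0.93968 m
A = 0.25 * 0.93968^2 * tan(18.7700 deg)
A = 0.07502 m^2


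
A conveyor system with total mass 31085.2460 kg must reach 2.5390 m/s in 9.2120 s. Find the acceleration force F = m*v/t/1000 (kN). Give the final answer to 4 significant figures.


F = 31085.2460 * 2.5390 / 9.2120 / 1000
F = 8.568 kN


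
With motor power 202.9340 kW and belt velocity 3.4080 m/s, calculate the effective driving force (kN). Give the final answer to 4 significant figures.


Te = P / v = 202.9340 / 3.4080
Te = 59.55 kN


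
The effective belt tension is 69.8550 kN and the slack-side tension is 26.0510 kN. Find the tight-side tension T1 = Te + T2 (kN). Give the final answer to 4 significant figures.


T1 = Te + T2 = 69.8550 + 26.0510
T1 = 95.91 kN


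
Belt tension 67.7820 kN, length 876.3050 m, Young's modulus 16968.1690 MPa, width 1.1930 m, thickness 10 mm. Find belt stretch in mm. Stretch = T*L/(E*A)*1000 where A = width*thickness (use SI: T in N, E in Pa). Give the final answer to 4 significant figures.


A = 1.1930 * 0.01 = 0.01193 m^2
Stretch = 67.7820*1000 * 876.3050 / (16968.1690e6 * 0.01193) * 1000
Stretch = 293.4 mm


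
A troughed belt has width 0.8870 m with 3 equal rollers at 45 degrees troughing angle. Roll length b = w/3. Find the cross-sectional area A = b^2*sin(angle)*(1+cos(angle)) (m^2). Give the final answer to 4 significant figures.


b = 0.8870/3 = 0.295667 m
A = 0.295667^2 * sin(45 deg) * (1 + cos(45 deg))
A = 0.1055 m^2


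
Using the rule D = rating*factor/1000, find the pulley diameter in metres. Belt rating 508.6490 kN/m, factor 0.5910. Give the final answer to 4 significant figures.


D = 508.6490 * 0.5910 / 1000
D = 0.3006 m


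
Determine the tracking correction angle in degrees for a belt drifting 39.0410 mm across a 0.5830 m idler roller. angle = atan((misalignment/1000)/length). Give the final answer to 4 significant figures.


misalign_m = 39.0410 / 1000 = 0.039041 m
angle = atan(0.039041 / 0.5830)
angle = 3.831 deg


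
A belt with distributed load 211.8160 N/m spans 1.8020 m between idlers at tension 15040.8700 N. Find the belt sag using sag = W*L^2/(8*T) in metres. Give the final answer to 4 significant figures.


sag = 211.8160 * 1.8020^2 / (8 * 15040.8700)
sag = 0.005716 m


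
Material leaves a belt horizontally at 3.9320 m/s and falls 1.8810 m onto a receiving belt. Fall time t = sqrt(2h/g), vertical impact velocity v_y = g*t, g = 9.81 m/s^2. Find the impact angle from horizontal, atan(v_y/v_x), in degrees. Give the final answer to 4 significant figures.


t = sqrt(2*1.8810/9.81) = 0.619263 s
v_y = 9.81 * 0.619263 = 6.07497 m/s
angle = atan(6.07497 / 3.9320) = 57.09 deg


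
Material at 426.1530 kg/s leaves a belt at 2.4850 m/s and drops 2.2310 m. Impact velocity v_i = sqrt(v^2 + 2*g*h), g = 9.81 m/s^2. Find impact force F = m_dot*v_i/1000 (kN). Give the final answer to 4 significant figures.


v_i = sqrt(2.4850^2 + 2*9.81*2.2310) = 7.06735 m/s
F = 426.1530 * 7.06735 / 1000
F = 3.012 kN


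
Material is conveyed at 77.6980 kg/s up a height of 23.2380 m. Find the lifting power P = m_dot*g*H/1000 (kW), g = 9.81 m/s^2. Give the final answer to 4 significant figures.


P = 77.6980 * 9.81 * 23.2380 / 1000
P = 17.71 kW


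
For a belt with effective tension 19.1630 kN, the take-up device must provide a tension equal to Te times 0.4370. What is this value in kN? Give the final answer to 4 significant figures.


T_tu = 19.1630 * 0.4370
T_tu = 8.374 kN


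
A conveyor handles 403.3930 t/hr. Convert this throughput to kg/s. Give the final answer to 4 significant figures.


m_dot = 403.3930 * 1000 / 3600
m_dot = 112.1 kg/s


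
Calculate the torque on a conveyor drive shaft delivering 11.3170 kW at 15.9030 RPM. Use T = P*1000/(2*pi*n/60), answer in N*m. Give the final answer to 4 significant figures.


omega = 2*pi*15.9030/60 = 1.66536 rad/s
T = 11.3170*1000 / 1.66536
T = 6796 N*m


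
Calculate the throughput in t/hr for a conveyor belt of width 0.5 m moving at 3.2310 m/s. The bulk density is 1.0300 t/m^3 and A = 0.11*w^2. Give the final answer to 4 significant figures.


A = 0.11 * 0.5^2 = 0.0275 m^2
C = 0.0275 * 3.2310 * 1.0300 * 3600
C = 329.5 t/hr


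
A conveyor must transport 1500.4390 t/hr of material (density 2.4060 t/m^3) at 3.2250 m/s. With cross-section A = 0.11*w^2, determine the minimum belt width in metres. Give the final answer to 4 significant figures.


A_req = 1500.4390 / (3.2250 * 2.4060 * 3600) = 0.0537144 m^2
w = sqrt(0.0537144 / 0.11)
w = 0.6988 m


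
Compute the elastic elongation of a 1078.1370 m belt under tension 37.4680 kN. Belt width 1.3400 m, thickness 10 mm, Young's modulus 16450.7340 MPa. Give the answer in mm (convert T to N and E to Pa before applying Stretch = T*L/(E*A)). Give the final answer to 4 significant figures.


A = 1.3400 * 0.01 = 0.01340 m^2
Stretch = 37.4680*1000 * 1078.1370 / (16450.7340e6 * 0.01340) * 1000
Stretch = 183.3 mm


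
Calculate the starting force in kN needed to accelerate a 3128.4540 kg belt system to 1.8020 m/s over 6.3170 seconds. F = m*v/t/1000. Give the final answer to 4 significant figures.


F = 3128.4540 * 1.8020 / 6.3170 / 1000
F = 0.8924 kN


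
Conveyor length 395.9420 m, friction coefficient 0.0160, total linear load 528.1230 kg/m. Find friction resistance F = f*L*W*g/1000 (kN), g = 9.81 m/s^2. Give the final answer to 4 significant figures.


F = 0.0160 * 395.9420 * 528.1230 * 9.81 / 1000
F = 32.82 kN


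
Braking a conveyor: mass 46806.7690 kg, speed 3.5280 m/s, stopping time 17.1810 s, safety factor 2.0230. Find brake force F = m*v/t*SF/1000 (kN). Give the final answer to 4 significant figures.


F = 46806.7690 * 3.5280 / 17.1810 * 2.0230 / 1000
F = 19.44 kN


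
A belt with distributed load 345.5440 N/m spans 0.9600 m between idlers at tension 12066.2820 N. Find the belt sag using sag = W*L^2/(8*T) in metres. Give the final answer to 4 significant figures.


sag = 345.5440 * 0.9600^2 / (8 * 12066.2820)
sag = 0.003299 m


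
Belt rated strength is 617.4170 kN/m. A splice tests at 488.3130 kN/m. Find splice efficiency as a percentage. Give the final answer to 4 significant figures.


Eff = 488.3130 / 617.4170 * 100
Eff = 79.09 %


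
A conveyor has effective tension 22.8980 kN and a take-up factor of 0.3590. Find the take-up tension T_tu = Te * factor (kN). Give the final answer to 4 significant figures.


T_tu = 22.8980 * 0.3590
T_tu = 8.220 kN


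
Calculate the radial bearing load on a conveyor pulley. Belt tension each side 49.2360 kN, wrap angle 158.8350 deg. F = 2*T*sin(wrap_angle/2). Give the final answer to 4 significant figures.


F = 2 * 49.2360 * sin(158.8350/2 deg)
F = 96.80 kN


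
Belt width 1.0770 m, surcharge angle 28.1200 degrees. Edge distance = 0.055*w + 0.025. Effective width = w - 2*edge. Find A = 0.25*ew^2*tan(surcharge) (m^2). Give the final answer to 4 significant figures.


edge = 0.055*1.0770 + 0.025 = 0.084235 m
ew = 1.0770 - 2*0.084235 = 0.90853 m
A = 0.25 * 0.90853^2 * tan(28.1200 deg)
A = 0.1103 m^2


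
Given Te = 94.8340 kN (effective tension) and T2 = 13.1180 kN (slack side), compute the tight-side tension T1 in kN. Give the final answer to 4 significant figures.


T1 = Te + T2 = 94.8340 + 13.1180
T1 = 108.0 kN


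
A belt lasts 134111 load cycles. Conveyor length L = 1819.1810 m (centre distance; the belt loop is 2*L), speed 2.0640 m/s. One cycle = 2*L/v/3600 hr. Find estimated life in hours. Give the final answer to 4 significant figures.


cycle_time = 2 * 1819.1810 / 2.0640 / 3600 = 0.489659 hr
life = 134111 * 0.489659 = 65670 hours


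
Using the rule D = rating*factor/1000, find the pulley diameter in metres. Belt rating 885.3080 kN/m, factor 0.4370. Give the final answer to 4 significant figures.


D = 885.3080 * 0.4370 / 1000
D = 0.3869 m


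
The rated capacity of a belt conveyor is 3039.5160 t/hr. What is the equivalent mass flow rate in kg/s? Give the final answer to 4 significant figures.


m_dot = 3039.5160 * 1000 / 3600
m_dot = 844.3 kg/s


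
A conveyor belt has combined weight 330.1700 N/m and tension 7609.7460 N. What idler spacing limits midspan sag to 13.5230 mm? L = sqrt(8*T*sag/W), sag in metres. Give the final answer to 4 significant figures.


sag = 13.5230/1000 = 0.013523 m
L = sqrt(8 * 7609.7460 * 0.013523 / 330.1700)
L = 1.579 m


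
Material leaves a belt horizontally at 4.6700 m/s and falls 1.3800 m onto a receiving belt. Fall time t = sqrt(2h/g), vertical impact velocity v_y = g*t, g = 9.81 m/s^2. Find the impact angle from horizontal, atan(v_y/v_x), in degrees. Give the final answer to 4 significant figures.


t = sqrt(2*1.3800/9.81) = 0.53042 s
v_y = 9.81 * 0.53042 = 5.20342 m/s
angle = atan(5.20342 / 4.6700) = 48.09 deg


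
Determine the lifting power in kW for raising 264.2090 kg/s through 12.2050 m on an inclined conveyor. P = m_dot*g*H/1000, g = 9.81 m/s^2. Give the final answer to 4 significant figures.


P = 264.2090 * 9.81 * 12.2050 / 1000
P = 31.63 kW


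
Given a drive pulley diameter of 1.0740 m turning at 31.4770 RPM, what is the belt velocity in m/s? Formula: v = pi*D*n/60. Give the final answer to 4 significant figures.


v = pi * 1.0740 * 31.4770 / 60
v = 1.770 m/s


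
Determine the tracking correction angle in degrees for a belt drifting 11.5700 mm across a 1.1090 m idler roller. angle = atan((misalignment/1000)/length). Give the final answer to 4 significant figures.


misalign_m = 11.5700 / 1000 = 0.011570 m
angle = atan(0.011570 / 1.1090)
angle = 0.5977 deg


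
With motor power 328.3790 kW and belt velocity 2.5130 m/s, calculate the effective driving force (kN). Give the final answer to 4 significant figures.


Te = P / v = 328.3790 / 2.5130
Te = 130.7 kN


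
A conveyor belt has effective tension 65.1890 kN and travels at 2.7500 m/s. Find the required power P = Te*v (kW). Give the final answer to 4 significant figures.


P = Te * v = 65.1890 * 2.7500
P = 179.3 kW


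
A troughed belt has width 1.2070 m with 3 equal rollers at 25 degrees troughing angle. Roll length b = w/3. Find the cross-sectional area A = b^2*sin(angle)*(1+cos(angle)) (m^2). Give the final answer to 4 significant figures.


b = 1.2070/3 = 0.402333 m
A = 0.402333^2 * sin(25 deg) * (1 + cos(25 deg))
A = 0.1304 m^2


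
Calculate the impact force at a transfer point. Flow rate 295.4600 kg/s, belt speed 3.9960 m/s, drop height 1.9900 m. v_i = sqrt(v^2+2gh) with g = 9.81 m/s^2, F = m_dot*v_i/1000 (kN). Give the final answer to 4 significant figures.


v_i = sqrt(3.9960^2 + 2*9.81*1.9900) = 7.417 m/s
F = 295.4600 * 7.417 / 1000
F = 2.191 kN


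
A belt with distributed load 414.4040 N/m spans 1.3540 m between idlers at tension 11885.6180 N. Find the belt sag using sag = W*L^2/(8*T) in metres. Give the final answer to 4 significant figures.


sag = 414.4040 * 1.3540^2 / (8 * 11885.6180)
sag = 0.007990 m


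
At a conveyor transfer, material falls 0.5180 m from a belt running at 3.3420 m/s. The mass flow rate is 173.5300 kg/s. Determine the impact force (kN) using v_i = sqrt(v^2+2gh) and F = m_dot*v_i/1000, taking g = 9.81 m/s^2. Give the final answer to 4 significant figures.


v_i = sqrt(3.3420^2 + 2*9.81*0.5180) = 4.61867 m/s
F = 173.5300 * 4.61867 / 1000
F = 0.8015 kN


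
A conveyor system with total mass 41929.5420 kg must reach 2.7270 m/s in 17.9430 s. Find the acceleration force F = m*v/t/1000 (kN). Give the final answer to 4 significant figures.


F = 41929.5420 * 2.7270 / 17.9430 / 1000
F = 6.373 kN


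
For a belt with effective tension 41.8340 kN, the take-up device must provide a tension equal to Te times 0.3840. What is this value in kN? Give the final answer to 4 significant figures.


T_tu = 41.8340 * 0.3840
T_tu = 16.06 kN


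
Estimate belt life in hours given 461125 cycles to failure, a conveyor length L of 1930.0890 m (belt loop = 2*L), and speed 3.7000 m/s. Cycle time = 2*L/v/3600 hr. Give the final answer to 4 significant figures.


cycle_time = 2 * 1930.0890 / 3.7000 / 3600 = 0.289803 hr
life = 461125 * 0.289803 = 133600 hours


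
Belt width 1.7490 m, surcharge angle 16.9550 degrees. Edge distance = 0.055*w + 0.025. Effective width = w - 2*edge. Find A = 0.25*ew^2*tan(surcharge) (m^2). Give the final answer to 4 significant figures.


edge = 0.055*1.7490 + 0.025 = 0.121195 m
ew = 1.7490 - 2*0.121195 = 1.50661 m
A = 0.25 * 1.50661^2 * tan(16.9550 deg)
A = 0.1730 m^2
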